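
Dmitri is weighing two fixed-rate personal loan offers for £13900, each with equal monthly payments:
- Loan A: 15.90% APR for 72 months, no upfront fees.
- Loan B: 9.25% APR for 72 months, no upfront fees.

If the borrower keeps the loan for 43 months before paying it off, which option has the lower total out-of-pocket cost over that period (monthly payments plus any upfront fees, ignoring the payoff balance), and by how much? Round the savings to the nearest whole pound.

Loan A: at 15.90% the monthly rate is 0.0132500, so the payment is 13,900 × 0.0132500 / (1 − 1.0132500^−72) = £300.75.
Loan B: at 9.25% the monthly rate is 0.0077083, so the payment is 13,900 × 0.0077083 / (1 − 1.0077083^−72) = £252.28.
Over 43 months: Loan A costs 43 × £300.75 = £12,932.25; Loan B costs 43 × £252.28 = £10,848.04.
Loan B is cheaper by £12,932.25 − £10,848.04 = £2,084.21.

Loan B by £2,084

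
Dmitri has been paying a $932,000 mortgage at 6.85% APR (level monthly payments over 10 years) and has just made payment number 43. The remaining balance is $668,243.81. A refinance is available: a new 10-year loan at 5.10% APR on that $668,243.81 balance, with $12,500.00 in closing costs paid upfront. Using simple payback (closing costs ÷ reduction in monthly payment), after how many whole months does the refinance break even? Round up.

4 months

Current payment = 932,000 × 6.85%/12 / (1 − (1+0.0057083)^−120) = $10,749.40.
Refinanced payment = 668,243.81 × 0.0042500 / (1 − (1+0.0042500)^−120) = $7,120.47.
Monthly savings = $10,749.40 − $7,120.47 = $3,628.93.
Break-even = $12,500.00 / $3,628.93 = 3.44 → 4 months.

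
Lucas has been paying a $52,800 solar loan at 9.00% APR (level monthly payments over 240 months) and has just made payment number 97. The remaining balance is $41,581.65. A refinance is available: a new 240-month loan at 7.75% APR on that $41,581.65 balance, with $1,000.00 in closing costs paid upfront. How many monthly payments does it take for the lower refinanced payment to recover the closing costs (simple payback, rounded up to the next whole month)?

Current payment = 52,800 × 9%/12 / (1 − (1+0.0075000)^−240) = $475.06.
Refinanced payment = 41,581.65 × 0.0064583 / (1 − (1+0.0064583)^−240) = $341.36.
Monthly savings = $475.06 − $341.36 = $133.70.
Break-even = $1,000.00 / $133.70 = 7.48 → 8 months.

8 months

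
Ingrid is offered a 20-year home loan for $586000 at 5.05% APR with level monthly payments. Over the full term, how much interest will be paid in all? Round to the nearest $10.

At 5.05% the monthly rate is 0.0042083, so the payment is 586,000 × 0.0042083 / (1 − 1.0042083^−240) = $3,883.54.
Total paid = 240 × $3,883.54 = $932,049.60; interest = $932,049.60 − $586,000 = $346,049.60.

$346,050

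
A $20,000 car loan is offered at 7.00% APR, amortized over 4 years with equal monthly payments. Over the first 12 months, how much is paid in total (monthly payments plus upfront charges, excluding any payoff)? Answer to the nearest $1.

Monthly rate = 7%/12 = 0.0058333; payment = 20,000 × 0.0058333 / (1 − (1+0.0058333)^−48) = $478.92.
Total outlay = 12 × $478.92 = $5,747.04.

$5,747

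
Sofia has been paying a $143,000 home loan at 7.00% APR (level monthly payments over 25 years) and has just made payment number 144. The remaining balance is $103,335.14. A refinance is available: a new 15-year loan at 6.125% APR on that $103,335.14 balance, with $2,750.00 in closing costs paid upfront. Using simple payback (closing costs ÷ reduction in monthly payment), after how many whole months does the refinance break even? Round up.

Current payment = 143,000 × 7%/12 / (1 − (1+0.0058333)^−300) = $1,010.69.
Refinanced payment = 103,335.14 × 0.0051042 / (1 − (1+0.0051042)^−180) = $878.99.
Monthly savings = $1,010.69 − $878.99 = $131.70.
Break-even = $2,750.00 / $131.70 = 20.88 → 21 months.

21 months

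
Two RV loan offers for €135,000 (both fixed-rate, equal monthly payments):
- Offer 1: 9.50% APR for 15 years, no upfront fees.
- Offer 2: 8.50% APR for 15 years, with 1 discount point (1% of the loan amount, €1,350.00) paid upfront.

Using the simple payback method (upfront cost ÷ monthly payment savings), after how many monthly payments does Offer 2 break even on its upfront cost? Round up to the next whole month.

17 months

Offer 1: at 9.50% the monthly rate is 0.0079167, so the payment is 135,000 × 0.0079167 / (1 − 1.0079167^−180) = €1,409.70.
Offer 2: monthly rate = 8.5%/12 = 0.0070833; payment = 135,000 × 0.0070833 / (1 − (1+0.0070833)^−180) = €1,329.40.
Monthly savings = €1,409.70 − €1,329.40 = €80.30.
Break-even = €1,350.00 / €80.30 = 16.81 → 17 months.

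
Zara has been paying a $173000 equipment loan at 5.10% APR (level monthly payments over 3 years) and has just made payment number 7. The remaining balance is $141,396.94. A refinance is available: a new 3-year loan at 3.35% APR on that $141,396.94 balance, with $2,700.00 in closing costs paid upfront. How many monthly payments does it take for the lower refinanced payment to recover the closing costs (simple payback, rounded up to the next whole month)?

3 months

Current payment = 173,000 × 5.1%/12 / (1 − (1+0.0042500)^−36) = $5,192.74.
Refinanced payment = 141,396.94 × 0.0027917 / (1 − (1+0.0027917)^−36) = $4,133.84.
Monthly savings = $5,192.74 − $4,133.84 = $1,058.90.
Break-even = $2,700.00 / $1,058.90 = 2.55 → 3 months.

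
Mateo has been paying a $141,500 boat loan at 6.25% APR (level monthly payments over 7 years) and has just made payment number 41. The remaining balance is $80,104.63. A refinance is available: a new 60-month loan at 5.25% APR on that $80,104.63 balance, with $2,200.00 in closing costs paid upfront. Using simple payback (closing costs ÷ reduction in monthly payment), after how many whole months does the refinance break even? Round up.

4 months

Current payment = 141,500 × 6.25%/12 / (1 − (1+0.0052083)^−84) = $2,084.11.
Refinanced payment = 80,104.63 × 0.0043750 / (1 − (1+0.0043750)^−60) = $1,520.87.
Monthly savings = $2,084.11 − $1,520.87 = $563.24.
Break-even = $2,200.00 / $563.24 = 3.91 → 4 months.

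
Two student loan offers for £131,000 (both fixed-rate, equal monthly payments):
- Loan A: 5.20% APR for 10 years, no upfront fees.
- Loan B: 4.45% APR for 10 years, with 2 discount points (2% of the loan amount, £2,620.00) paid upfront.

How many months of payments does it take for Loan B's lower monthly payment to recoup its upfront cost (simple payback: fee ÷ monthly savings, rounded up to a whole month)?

Loan A: at 5.20% the monthly rate is 0.0043333, so the payment is 131,000 × 0.0043333 / (1 − 1.0043333^−120) = £1,402.30.
Loan B: monthly rate = 4.45%/12 = 0.0037083; payment = 131,000 × 0.0037083 / (1 − (1+0.0037083)^−120) = £1,354.51.
Monthly savings = £1,402.30 − £1,354.51 = £47.79.
Break-even = £2,620.00 / £47.79 = 54.82 → 55 months.

55 months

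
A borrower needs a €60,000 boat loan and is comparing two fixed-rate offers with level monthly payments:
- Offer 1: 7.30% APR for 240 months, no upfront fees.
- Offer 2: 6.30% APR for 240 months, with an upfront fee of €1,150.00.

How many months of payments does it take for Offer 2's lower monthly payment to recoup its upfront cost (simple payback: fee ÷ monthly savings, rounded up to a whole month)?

Offer 1: monthly rate = 7.3%/12 = 0.0060833; payment = 60,000 × 0.0060833 / (1 − (1+0.0060833)^−240) = €476.04.
Offer 2: at 6.30% the monthly rate is 0.0052500, so the payment is 60,000 × 0.0052500 / (1 − 1.0052500^−240) = €440.31.
Monthly savings = €476.04 − €440.31 = €35.73.
Break-even = €1,150.00 / €35.73 = 32.19 → 33 months.

33 months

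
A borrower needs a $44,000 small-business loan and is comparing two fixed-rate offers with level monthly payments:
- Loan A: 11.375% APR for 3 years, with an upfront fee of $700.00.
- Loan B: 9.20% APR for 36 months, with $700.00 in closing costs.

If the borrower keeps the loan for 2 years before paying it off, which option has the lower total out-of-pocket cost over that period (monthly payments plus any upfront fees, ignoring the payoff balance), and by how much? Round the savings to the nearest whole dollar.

Loan A: at 11.375% the monthly rate is 0.0094792, so the payment is 44,000 × 0.0094792 / (1 − 1.0094792^−36) = $1,448.33.
Loan B: at 9.20% the monthly rate is 0.0076667, so the payment is 44,000 × 0.0076667 / (1 − 1.0076667^−36) = $1,403.29.
Over 24 months: Loan A costs 24 × $1,448.33 + $700.00 = $35,459.92; Loan B costs 24 × $1,403.29 + $700.00 = $34,378.96.
Loan B is cheaper by $35,459.92 − $34,378.96 = $1,080.96.

Loan B by $1,081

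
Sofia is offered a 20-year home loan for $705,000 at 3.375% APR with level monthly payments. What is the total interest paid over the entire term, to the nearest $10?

$265,460

Monthly rate = 3.375%/12 = 0.0028125; payment = 705,000 × 0.0028125 / (1 − (1+0.0028125)^−240) = $4,043.58.
Total paid = 240 × $4,043.58 = $970,459.20; interest = $970,459.20 − $705,000 = $265,459.20.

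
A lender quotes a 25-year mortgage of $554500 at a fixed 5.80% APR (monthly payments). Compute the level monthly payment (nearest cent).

Monthly rate = 5.8%/12 = 0.0048333; payment = 554,500 × 0.0048333 / (1 − (1+0.0048333)^−300) = $3,505.17.

$3,505.17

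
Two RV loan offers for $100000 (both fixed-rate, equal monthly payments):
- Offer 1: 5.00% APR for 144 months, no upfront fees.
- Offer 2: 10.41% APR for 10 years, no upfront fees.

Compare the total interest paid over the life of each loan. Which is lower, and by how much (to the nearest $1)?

Offer 1 by $28,134

Offer 1: at 5.00% the monthly rate is 0.0041667, so the payment is 100,000 × 0.0041667 / (1 − 1.0041667^−144) = $924.89.
Total interest on Offer 1 = 144 × $924.89 − $100,000 = $33,184.16.
Offer 2: at 10.41% the monthly rate is 0.0086750, so the payment is 100,000 × 0.0086750 / (1 − 1.0086750^−120) = $1,344.32.
Total interest on Offer 2 = 120 × $1,344.32 − $100,000 = $61,318.40.
Offer 1 is lower by $28,134.24.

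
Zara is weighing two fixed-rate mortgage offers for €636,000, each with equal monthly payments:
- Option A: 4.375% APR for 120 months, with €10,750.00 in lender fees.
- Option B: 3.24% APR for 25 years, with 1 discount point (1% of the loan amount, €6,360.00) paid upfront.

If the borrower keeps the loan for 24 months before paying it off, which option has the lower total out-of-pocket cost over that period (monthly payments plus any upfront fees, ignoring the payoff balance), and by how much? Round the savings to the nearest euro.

Option A: at 4.375% the monthly rate is 0.0036458, so the payment is 636,000 × 0.0036458 / (1 − 1.0036458^−120) = €6,553.15.
Option B: at 3.24% the monthly rate is 0.0027000, so the payment is 636,000 × 0.0027000 / (1 − 1.0027000^−300) = €3,095.97.
Over 24 months: Option A costs 24 × €6,553.15 + €10,750.00 = €168,025.60; Option B costs 24 × €3,095.97 + €6,360.00 = €80,663.28.
Option B is cheaper by €168,025.60 − €80,663.28 = €87,362.32.

Option B by €87,362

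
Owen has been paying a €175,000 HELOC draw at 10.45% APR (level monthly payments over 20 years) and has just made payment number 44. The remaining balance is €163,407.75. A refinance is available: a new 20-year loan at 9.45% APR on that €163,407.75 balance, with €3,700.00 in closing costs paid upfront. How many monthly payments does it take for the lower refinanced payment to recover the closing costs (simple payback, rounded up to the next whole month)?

17 months

Current payment = 175,000 × 10.45%/12 / (1 − (1+0.0087083)^−240) = €1,741.29.
Refinanced payment = 163,407.75 × 0.0078750 / (1 − (1+0.0078750)^−240) = €1,517.84.
Monthly savings = €1,741.29 − €1,517.84 = €223.45.
Break-even = €3,700.00 / €223.45 = 16.56 → 17 months.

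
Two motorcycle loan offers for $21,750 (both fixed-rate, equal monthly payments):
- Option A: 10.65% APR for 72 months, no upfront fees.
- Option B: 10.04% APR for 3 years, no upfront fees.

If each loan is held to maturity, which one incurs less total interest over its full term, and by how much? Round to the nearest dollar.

Option B by $4,247

Option A: monthly rate = 10.65%/12 = 0.0088750; payment = 21,750 × 0.0088750 / (1 − (1+0.0088750)^−72) = $410.10.
Total interest on Option A = 72 × $410.10 − $21,750 = $7,777.20.
Option B: at 10.04% the monthly rate is 0.0083667, so the payment is 21,750 × 0.0083667 / (1 − 1.0083667^−36) = $702.22.
Total interest on Option B = 36 × $702.22 − $21,750 = $3,529.92.
Option B is lower by $4,247.28.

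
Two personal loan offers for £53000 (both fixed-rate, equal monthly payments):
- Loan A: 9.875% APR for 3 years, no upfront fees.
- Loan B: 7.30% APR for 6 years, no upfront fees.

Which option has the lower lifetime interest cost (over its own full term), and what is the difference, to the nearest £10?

Loan A: monthly rate = 9.875%/12 = 0.0082292; payment = 53,000 × 0.0082292 / (1 − (1+0.0082292)^−36) = £1,707.05.
Total interest on Loan A = 36 × £1,707.05 − £53,000 = £8,453.80.
Loan B: at 7.30% the monthly rate is 0.0060833, so the payment is 53,000 × 0.0060833 / (1 − 1.0060833^−72) = £911.25.
Total interest on Loan B = 72 × £911.25 − £53,000 = £12,610.00.
Loan A is lower by £4,156.20.

Loan A by £4,160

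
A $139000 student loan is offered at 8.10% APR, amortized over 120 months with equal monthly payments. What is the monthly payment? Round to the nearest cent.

Monthly rate = 8.1%/12 = 0.0067500; payment = 139,000 × 0.0067500 / (1 − (1+0.0067500)^−120) = $1,693.81.

$1,693.81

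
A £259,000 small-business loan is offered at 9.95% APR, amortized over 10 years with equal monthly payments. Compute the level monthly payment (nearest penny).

£3,415.54

At 9.95% the monthly rate is 0.0082917, so the payment is 259,000 × 0.0082917 / (1 − 1.0082917^−120) = £3,415.54.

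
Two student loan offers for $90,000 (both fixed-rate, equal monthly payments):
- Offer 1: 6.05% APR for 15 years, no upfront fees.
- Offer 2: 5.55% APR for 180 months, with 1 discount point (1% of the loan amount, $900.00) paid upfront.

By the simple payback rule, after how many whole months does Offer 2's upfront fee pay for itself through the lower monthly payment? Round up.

Offer 1: monthly rate = 6.05%/12 = 0.0050417; payment = 90,000 × 0.0050417 / (1 − (1+0.0050417)^−180) = $761.90.
Offer 2: at 5.55% the monthly rate is 0.0046250, so the payment is 90,000 × 0.0046250 / (1 − 1.0046250^−180) = $737.77.
Monthly savings = $761.90 − $737.77 = $24.13.
Break-even = $900.00 / $24.13 = 37.30 → 38 months.

38 months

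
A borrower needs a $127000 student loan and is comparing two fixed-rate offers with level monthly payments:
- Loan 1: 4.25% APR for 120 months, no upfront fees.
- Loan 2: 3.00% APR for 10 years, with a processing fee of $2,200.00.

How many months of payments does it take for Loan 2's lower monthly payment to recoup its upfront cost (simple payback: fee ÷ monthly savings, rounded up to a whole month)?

30 months

Loan 1: monthly rate = 4.25%/12 = 0.0035417; payment = 127,000 × 0.0035417 / (1 − (1+0.0035417)^−120) = $1,300.96.
Loan 2: monthly rate = 3%/12 = 0.0025000; payment = 127,000 × 0.0025000 / (1 − (1+0.0025000)^−120) = $1,226.32.
Monthly savings = $1,300.96 − $1,226.32 = $74.64.
Break-even = $2,200.00 / $74.64 = 29.47 → 30 months.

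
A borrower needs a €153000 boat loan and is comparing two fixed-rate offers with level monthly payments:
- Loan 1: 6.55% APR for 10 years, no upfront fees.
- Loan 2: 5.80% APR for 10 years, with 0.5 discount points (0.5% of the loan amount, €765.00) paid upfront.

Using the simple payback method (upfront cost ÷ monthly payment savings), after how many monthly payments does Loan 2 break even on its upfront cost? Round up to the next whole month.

14 months

Loan 1: monthly rate = 6.55%/12 = 0.0054583; payment = 153,000 × 0.0054583 / (1 − (1+0.0054583)^−120) = €1,741.18.
Loan 2: monthly rate = 5.8%/12 = 0.0048333; payment = 153,000 × 0.0048333 / (1 − (1+0.0048333)^−120) = €1,683.29.
Monthly savings = €1,741.18 − €1,683.29 = €57.89.
Break-even = €765.00 / €57.89 = 13.21 → 14 months.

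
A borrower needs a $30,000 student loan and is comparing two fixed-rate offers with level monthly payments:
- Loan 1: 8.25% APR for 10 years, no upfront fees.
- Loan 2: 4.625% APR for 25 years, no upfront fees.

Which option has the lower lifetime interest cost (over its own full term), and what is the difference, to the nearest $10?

Loan 1: monthly rate = 8.25%/12 = 0.0068750; payment = 30,000 × 0.0068750 / (1 − (1+0.0068750)^−120) = $367.96.
Total interest on Loan 1 = 120 × $367.96 − $30,000 = $14,155.20.
Loan 2: monthly rate = 4.625%/12 = 0.0038542; payment = 30,000 × 0.0038542 / (1 − (1+0.0038542)^−300) = $168.89.
Total interest on Loan 2 = 300 × $168.89 − $30,000 = $20,667.00.
Loan 1 is lower by $6,511.80.

Loan 1 by $6,510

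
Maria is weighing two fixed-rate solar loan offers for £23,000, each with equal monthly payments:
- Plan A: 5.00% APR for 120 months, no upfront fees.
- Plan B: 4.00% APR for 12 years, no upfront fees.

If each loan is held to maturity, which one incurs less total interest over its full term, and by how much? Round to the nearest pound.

Plan B by £277

Plan A: monthly rate = 5%/12 = 0.0041667; payment = 23,000 × 0.0041667 / (1 − (1+0.0041667)^−120) = £243.95.
Total interest on Plan A = 120 × £243.95 − £23,000 = £6,274.00.
Plan B: at 4.00% the monthly rate is 0.0033333, so the payment is 23,000 × 0.0033333 / (1 − 1.0033333^−144) = £201.37.
Total interest on Plan B = 144 × £201.37 − £23,000 = £5,997.28.
Plan B is lower by £276.72.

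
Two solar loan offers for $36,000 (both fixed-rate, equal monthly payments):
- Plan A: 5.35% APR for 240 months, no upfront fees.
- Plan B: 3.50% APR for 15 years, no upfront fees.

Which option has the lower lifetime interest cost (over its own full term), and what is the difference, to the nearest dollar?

Plan A: monthly rate = 5.35%/12 = 0.0044583; payment = 36,000 × 0.0044583 / (1 − (1+0.0044583)^−240) = $244.60.
Total interest on Plan A = 240 × $244.60 − $36,000 = $22,704.00.
Plan B: at 3.50% the monthly rate is 0.0029167, so the payment is 36,000 × 0.0029167 / (1 − 1.0029167^−180) = $257.36.
Total interest on Plan B = 180 × $257.36 − $36,000 = $10,324.80.
Plan B is lower by $12,379.20.

Plan B by $12,379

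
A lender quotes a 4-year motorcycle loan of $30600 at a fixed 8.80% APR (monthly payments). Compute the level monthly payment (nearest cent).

$758.58

At 8.80% the monthly rate is 0.0073333, so the payment is 30,600 × 0.0073333 / (1 − 1.0073333^−48) = $758.58.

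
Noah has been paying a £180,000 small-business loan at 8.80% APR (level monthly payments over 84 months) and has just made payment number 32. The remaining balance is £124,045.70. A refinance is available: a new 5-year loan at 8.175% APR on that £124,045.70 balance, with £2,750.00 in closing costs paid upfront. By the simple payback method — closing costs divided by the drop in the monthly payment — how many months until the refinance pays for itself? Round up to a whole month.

Current payment = 180,000 × 8.8%/12 / (1 − (1+0.0073333)^−84) = £2,877.80.
Refinanced payment = 124,045.70 × 0.0068125 / (1 − (1+0.0068125)^−60) = £2,525.60.
Monthly savings = £2,877.80 − £2,525.60 = £352.20.
Break-even = £2,750.00 / £352.20 = 7.81 → 8 months.

8 months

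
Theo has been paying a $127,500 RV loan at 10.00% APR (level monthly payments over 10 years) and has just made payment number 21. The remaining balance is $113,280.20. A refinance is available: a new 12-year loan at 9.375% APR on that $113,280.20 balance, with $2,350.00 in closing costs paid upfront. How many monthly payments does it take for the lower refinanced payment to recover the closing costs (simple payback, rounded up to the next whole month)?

Current payment = 127,500 × 10%/12 / (1 − (1+0.0083333)^−120) = $1,684.92.
Refinanced payment = 113,280.20 × 0.0078125 / (1 − (1+0.0078125)^−144) = $1,313.20.
Monthly savings = $1,684.92 − $1,313.20 = $371.72.
Break-even = $2,350.00 / $371.72 = 6.32 → 7 months.

7 months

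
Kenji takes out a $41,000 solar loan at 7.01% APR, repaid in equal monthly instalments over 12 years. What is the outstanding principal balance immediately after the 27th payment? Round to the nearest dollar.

With monthly rate i = 7.01%/12 = 0.0058417, the balance after k of n payments is P · [(1+i)^n − (1+i)^k] / [(1+i)^n − 1].
(1+0.0058417)^144 = 2.31347916 and (1+0.0058417)^27 = 1.17030699, so the balance is 41,000 × (2.31347916 − 1.17030699) / (2.31347916 − 1) = $35,683.90.

$35,684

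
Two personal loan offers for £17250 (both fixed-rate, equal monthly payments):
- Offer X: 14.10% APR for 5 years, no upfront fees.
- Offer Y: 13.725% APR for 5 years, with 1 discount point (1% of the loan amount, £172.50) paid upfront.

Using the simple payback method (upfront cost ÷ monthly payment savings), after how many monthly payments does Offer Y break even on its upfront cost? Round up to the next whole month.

52 months

Offer X: at 14.10% the monthly rate is 0.0117500, so the payment is 17,250 × 0.0117500 / (1 − 1.0117500^−60) = £402.27.
Offer Y: at 13.725% the monthly rate is 0.0114375, so the payment is 17,250 × 0.0114375 / (1 − 1.0114375^−60) = £398.92.
Monthly savings = £402.27 − £398.92 = £3.35.
Break-even = £172.50 / £3.35 = 51.49 → 52 months.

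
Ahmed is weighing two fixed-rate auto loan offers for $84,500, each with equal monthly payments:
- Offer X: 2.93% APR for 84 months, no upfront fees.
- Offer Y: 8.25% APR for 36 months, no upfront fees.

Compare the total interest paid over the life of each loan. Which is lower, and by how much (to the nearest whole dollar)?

Offer X: at 2.93% the monthly rate is 0.0024417, so the payment is 84,500 × 0.0024417 / (1 − 1.0024417^−84) = $1,113.86.
Total interest on Offer X = 84 × $1,113.86 − $84,500 = $9,064.24.
Offer Y: monthly rate = 8.25%/12 = 0.0068750; payment = 84,500 × 0.0068750 / (1 − (1+0.0068750)^−36) = $2,657.68.
Total interest on Offer Y = 36 × $2,657.68 − $84,500 = $11,176.48.
Offer X is lower by $2,112.24.

Offer X by $2,112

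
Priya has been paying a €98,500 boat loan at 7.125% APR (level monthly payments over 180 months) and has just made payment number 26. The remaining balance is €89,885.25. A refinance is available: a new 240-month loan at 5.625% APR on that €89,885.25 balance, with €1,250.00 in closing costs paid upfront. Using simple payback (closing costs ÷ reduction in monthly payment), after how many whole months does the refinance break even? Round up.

Current payment = 98,500 × 7.125%/12 / (1 − (1+0.0059375)^−180) = €892.24.
Refinanced payment = 89,885.25 × 0.0046875 / (1 − (1+0.0046875)^−240) = €624.67.
Monthly savings = €892.24 − €624.67 = €267.57.
Break-even = €1,250.00 / €267.57 = 4.67 → 5 months.

5 months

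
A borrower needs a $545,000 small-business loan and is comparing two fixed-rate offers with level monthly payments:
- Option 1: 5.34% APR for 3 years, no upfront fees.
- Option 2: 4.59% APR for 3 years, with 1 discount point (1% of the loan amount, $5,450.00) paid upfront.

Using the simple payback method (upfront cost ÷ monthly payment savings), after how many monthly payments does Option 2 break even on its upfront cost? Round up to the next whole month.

30 months

Option 1: at 5.34% the monthly rate is 0.0044500, so the payment is 545,000 × 0.0044500 / (1 − 1.0044500^−36) = $16,417.46.
Option 2: monthly rate = 4.59%/12 = 0.0038250; payment = 545,000 × 0.0038250 / (1 − (1+0.0038250)^−36) = $16,234.00.
Monthly savings = $16,417.46 − $16,234.00 = $183.46.
Break-even = $5,450.00 / $183.46 = 29.71 → 30 months.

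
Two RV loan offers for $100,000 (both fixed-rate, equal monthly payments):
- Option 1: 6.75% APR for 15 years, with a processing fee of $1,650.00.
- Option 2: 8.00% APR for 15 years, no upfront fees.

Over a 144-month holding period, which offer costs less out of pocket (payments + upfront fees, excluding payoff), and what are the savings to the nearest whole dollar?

Option 1: monthly rate = 6.75%/12 = 0.0056250; payment = 100,000 × 0.0056250 / (1 − (1+0.0056250)^−180) = $884.91.
Option 2: monthly rate = 8%/12 = 0.0066667; payment = 100,000 × 0.0066667 / (1 − (1+0.0066667)^−180) = $955.65.
Over 144 months: Option 1 costs 144 × $884.91 + $1,650.00 = $129,077.04; Option 2 costs 144 × $955.65 = $137,613.60.
Option 1 is cheaper by $137,613.60 − $129,077.04 = $8,536.56.

Option 1 by $8,537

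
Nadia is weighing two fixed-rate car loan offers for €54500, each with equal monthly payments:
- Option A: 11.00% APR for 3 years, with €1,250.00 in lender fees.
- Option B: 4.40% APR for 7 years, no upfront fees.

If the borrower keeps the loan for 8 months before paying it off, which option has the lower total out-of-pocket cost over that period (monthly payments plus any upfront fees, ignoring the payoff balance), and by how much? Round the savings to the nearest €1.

Option A: at 11.00% the monthly rate is 0.0091667, so the payment is 54,500 × 0.0091667 / (1 − 1.0091667^−36) = €1,784.26.
Option B: monthly rate = 4.4%/12 = 0.0036667; payment = 54,500 × 0.0036667 / (1 − (1+0.0036667)^−84) = €755.03.
Over 8 months: Option A costs 8 × €1,784.26 + €1,250.00 = €15,524.08; Option B costs 8 × €755.03 = €6,040.24.
Option B is cheaper by €15,524.08 − €6,040.24 = €9,483.84.

Option B by €9,484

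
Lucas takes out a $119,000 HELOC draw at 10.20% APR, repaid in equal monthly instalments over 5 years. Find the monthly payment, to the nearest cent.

Monthly rate = 10.2%/12 = 0.0085000; payment = 119,000 × 0.0085000 / (1 − (1+0.0085000)^−60) = $2,540.12.

$2,540.12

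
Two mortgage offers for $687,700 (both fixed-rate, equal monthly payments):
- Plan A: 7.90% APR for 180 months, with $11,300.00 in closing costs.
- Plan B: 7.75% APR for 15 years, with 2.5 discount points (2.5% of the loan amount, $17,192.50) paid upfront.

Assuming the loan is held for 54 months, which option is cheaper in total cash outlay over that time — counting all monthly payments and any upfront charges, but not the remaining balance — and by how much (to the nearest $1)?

Plan A by $2,694

Plan A: at 7.90% the monthly rate is 0.0065833, so the payment is 687,700 × 0.0065833 / (1 − 1.0065833^−180) = $6,532.38.
Plan B: at 7.75% the monthly rate is 0.0064583, so the payment is 687,700 × 0.0064583 / (1 − 1.0064583^−180) = $6,473.15.
Over 54 months: Plan A costs 54 × $6,532.38 + $11,300.00 = $364,048.52; Plan B costs 54 × $6,473.15 + $17,192.50 = $366,742.60.
Plan A is cheaper by $366,742.60 − $364,048.52 = $2,694.08.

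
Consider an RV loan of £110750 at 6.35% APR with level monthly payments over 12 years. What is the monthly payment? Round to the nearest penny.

£1,100.92

At 6.35% the monthly rate is 0.0052917, so the payment is 110,750 × 0.0052917 / (1 − 1.0052917^−144) = £1,100.92.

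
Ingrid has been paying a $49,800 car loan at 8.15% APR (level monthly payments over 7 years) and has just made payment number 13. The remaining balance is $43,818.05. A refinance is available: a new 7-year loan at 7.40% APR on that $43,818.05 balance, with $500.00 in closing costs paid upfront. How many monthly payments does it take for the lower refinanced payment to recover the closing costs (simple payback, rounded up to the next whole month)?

5 months

Current payment = 49,800 × 8.15%/12 / (1 − (1+0.0067917)^−84) = $779.92.
Refinanced payment = 43,818.05 × 0.0061667 / (1 − (1+0.0061667)^−84) = $669.93.
Monthly savings = $779.92 − $669.93 = $109.99.
Break-even = $500.00 / $109.99 = 4.55 → 5 months.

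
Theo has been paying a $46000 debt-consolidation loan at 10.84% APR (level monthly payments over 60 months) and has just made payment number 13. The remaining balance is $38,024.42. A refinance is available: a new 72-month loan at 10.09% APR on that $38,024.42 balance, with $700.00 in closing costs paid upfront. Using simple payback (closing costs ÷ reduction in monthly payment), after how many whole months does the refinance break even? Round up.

Current payment = 46,000 × 10.84%/12 / (1 − (1+0.0090333)^−60) = $996.48.
Refinanced payment = 38,024.42 × 0.0084083 / (1 − (1+0.0084083)^−72) = $706.16.
Monthly savings = $996.48 − $706.16 = $290.32.
Break-even = $700.00 / $290.32 = 2.41 → 3 months.

3 months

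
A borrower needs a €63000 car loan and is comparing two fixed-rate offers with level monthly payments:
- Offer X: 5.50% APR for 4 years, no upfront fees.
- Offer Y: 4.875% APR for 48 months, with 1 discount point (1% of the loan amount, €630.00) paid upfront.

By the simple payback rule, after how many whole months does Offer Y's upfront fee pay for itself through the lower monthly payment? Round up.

36 months

Offer X: at 5.50% the monthly rate is 0.0045833, so the payment is 63,000 × 0.0045833 / (1 − 1.0045833^−48) = €1,465.16.
Offer Y: at 4.875% the monthly rate is 0.0040625, so the payment is 63,000 × 0.0040625 / (1 − 1.0040625^−48) = €1,447.28.
Monthly savings = €1,465.16 − €1,447.28 = €17.88.
Break-even = €630.00 / €17.88 = 35.23 → 36 months.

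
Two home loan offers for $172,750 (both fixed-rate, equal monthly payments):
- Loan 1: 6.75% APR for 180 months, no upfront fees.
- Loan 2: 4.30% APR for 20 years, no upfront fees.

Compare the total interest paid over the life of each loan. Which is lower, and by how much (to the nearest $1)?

Loan 1: monthly rate = 6.75%/12 = 0.0056250; payment = 172,750 × 0.0056250 / (1 − (1+0.0056250)^−180) = $1,528.68.
Total interest on Loan 1 = 180 × $1,528.68 − $172,750 = $102,412.40.
Loan 2: at 4.30% the monthly rate is 0.0035833, so the payment is 172,750 × 0.0035833 / (1 − 1.0035833^−240) = $1,074.34.
Total interest on Loan 2 = 240 × $1,074.34 − $172,750 = $85,091.60.
Loan 2 is lower by $17,320.80.

Loan 2 by $17,321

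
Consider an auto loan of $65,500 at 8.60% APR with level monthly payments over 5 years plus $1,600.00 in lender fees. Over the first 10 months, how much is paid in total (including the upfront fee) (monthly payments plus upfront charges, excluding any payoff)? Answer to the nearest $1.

At 8.60% the monthly rate is 0.0071667, so the payment is 65,500 × 0.0071667 / (1 − 1.0071667^−60) = $1,346.99.
Total outlay = 10 × $1,346.99 + $1,600.00 = $15,069.90.

$15,070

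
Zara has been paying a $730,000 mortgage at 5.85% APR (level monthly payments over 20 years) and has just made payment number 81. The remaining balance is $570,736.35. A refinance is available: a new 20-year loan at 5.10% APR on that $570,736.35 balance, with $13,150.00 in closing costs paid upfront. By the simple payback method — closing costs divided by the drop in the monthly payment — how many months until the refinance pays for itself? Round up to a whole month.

Current payment = 730,000 × 5.85%/12 / (1 − (1+0.0048750)^−240) = $5,166.97.
Refinanced payment = 570,736.35 × 0.0042500 / (1 − (1+0.0042500)^−240) = $3,798.21.
Monthly savings = $5,166.97 − $3,798.21 = $1,368.76.
Break-even = $13,150.00 / $1,368.76 = 9.61 → 10 months.

10 months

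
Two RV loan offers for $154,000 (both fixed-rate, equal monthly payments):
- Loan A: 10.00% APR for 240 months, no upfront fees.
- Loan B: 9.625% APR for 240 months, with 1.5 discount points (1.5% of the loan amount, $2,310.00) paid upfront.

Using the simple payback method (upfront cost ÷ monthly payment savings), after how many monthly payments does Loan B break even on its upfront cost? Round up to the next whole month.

61 months

Loan A: monthly rate = 10%/12 = 0.0083333; payment = 154,000 × 0.0083333 / (1 − (1+0.0083333)^−240) = $1,486.13.
Loan B: monthly rate = 9.625%/12 = 0.0080208; payment = 154,000 × 0.0080208 / (1 − (1+0.0080208)^−240) = $1,448.08.
Monthly savings = $1,486.13 − $1,448.08 = $38.05.
Break-even = $2,310.00 / $38.05 = 60.71 → 61 months.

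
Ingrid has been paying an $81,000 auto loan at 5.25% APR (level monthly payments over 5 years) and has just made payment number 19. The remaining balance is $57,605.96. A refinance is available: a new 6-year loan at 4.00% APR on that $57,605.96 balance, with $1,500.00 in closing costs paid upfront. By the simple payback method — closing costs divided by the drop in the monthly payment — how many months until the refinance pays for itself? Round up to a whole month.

3 months

Current payment = 81,000 × 5.25%/12 / (1 − (1+0.0043750)^−60) = $1,537.86.
Refinanced payment = 57,605.96 × 0.0033333 / (1 − (1+0.0033333)^−72) = $901.26.
Monthly savings = $1,537.86 − $901.26 = $636.60.
Break-even = $1,500.00 / $636.60 = 2.36 → 3 months.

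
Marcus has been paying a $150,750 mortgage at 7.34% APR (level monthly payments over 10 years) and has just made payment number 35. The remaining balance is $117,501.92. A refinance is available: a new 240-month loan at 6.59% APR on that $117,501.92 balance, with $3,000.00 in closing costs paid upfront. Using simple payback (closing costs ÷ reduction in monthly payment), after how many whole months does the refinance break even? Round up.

4 months

Current payment = 150,750 × 7.34%/12 / (1 − (1+0.0061167)^−120) = $1,776.87.
Refinanced payment = 117,501.92 × 0.0054917 / (1 − (1+0.0054917)^−240) = $882.30.
Monthly savings = $1,776.87 − $882.30 = $894.57.
Break-even = $3,000.00 / $894.57 = 3.35 → 4 months.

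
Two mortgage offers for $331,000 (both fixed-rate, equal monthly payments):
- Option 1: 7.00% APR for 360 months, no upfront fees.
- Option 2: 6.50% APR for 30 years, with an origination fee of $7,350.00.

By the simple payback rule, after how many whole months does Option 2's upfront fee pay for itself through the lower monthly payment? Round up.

Option 1: at 7.00% the monthly rate is 0.0058333, so the payment is 331,000 × 0.0058333 / (1 − 1.0058333^−360) = $2,202.15.
Option 2: monthly rate = 6.5%/12 = 0.0054167; payment = 331,000 × 0.0054167 / (1 − (1+0.0054167)^−360) = $2,092.15.
Monthly savings = $2,202.15 − $2,092.15 = $110.00.
Break-even = $7,350.00 / $110.00 = 66.82 → 67 months.

67 months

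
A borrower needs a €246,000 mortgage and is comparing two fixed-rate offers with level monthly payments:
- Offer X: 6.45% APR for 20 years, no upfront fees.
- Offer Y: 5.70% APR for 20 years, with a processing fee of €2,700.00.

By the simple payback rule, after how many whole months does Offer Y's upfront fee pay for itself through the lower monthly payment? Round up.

Offer X: at 6.45% the monthly rate is 0.0053750, so the payment is 246,000 × 0.0053750 / (1 − 1.0053750^−240) = €1,826.88.
Offer Y: at 5.70% the monthly rate is 0.0047500, so the payment is 246,000 × 0.0047500 / (1 − 1.0047500^−240) = €1,720.11.
Monthly savings = €1,826.88 − €1,720.11 = €106.77.
Break-even = €2,700.00 / €106.77 = 25.29 → 26 months.

26 months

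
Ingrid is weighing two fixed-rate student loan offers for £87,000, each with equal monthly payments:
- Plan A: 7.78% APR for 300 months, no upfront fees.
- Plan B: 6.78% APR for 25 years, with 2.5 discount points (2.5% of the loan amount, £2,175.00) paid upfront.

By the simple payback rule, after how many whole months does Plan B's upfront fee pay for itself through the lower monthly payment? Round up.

39 months

Plan A: monthly rate = 7.78%/12 = 0.0064833; payment = 87,000 × 0.0064833 / (1 − (1+0.0064833)^−300) = £658.85.
Plan B: at 6.78% the monthly rate is 0.0056500, so the payment is 87,000 × 0.0056500 / (1 − 1.0056500^−300) = £602.74.
Monthly savings = £658.85 − £602.74 = £56.11.
Break-even = £2,175.00 / £56.11 = 38.76 → 39 months.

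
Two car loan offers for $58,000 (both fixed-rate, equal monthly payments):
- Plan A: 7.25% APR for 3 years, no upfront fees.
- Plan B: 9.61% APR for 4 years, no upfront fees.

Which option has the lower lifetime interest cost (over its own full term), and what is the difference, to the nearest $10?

Plan A by $5,380

Plan A: monthly rate = 7.25%/12 = 0.0060417; payment = 58,000 × 0.0060417 / (1 − (1+0.0060417)^−36) = $1,797.51.
Total interest on Plan A = 36 × $1,797.51 − $58,000 = $6,710.36.
Plan B: at 9.61% the monthly rate is 0.0080083, so the payment is 58,000 × 0.0080083 / (1 − 1.0080083^−48) = $1,460.19.
Total interest on Plan B = 48 × $1,460.19 − $58,000 = $12,089.12.
Plan A is lower by $5,378.76.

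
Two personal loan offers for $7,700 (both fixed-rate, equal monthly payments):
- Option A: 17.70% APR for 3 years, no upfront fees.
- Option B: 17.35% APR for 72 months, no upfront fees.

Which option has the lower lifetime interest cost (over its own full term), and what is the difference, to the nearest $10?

Option A: at 17.70% the monthly rate is 0.0147500, so the payment is 7,700 × 0.0147500 / (1 − 1.0147500^−36) = $277.22.
Total interest on Option A = 36 × $277.22 − $7,700 = $2,279.92.
Option B: at 17.35% the monthly rate is 0.0144583, so the payment is 7,700 × 0.0144583 / (1 − 1.0144583^−72) = $172.80.
Total interest on Option B = 72 × $172.80 − $7,700 = $4,741.60.
Option A is lower by $2,461.68.

Option A by $2,460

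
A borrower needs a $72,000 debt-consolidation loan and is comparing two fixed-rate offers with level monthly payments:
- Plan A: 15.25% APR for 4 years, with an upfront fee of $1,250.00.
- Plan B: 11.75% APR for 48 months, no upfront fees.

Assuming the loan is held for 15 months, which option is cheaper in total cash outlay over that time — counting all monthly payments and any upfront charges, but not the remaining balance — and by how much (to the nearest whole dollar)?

Plan A: monthly rate = 15.25%/12 = 0.0127083; payment = 72,000 × 0.0127083 / (1 − (1+0.0127083)^−48) = $2,012.95.
Plan B: monthly rate = 11.75%/12 = 0.0097917; payment = 72,000 × 0.0097917 / (1 − (1+0.0097917)^−48) = $1,887.21.
Over 15 months: Plan A costs 15 × $2,012.95 + $1,250.00 = $31,444.25; Plan B costs 15 × $1,887.21 = $28,308.15.
Plan B is cheaper by $31,444.25 − $28,308.15 = $3,136.10.

Plan B by $3,136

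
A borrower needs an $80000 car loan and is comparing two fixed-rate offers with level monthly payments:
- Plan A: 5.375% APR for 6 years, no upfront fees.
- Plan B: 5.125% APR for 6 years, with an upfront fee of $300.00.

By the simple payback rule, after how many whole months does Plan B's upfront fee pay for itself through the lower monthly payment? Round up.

33 months

Plan A: monthly rate = 5.375%/12 = 0.0044792; payment = 80,000 × 0.0044792 / (1 − (1+0.0044792)^−72) = $1,302.36.
Plan B: at 5.125% the monthly rate is 0.0042708, so the payment is 80,000 × 0.0042708 / (1 − 1.0042708^−72) = $1,293.04.
Monthly savings = $1,302.36 − $1,293.04 = $9.32.
Break-even = $300.00 / $9.32 = 32.19 → 33 months.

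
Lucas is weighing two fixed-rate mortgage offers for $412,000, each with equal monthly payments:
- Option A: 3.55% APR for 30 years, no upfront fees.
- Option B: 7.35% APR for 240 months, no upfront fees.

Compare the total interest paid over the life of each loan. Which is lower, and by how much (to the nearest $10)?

Option A by $117,360

Option A: monthly rate = 3.55%/12 = 0.0029583; payment = 412,000 × 0.0029583 / (1 − (1+0.0029583)^−360) = $1,861.58.
Total interest on Option A = 360 × $1,861.58 − $412,000 = $258,168.80.
Option B: monthly rate = 7.35%/12 = 0.0061250; payment = 412,000 × 0.0061250 / (1 − (1+0.0061250)^−240) = $3,281.36.
Total interest on Option B = 240 × $3,281.36 − $412,000 = $375,526.40.
Option A is lower by $117,357.60.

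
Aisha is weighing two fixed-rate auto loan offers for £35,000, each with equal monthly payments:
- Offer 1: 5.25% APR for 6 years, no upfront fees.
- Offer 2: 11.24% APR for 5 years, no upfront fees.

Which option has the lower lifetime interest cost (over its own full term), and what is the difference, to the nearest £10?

Offer 1 by £5,030

Offer 1: at 5.25% the monthly rate is 0.0043750, so the payment is 35,000 × 0.0043750 / (1 − 1.0043750^−72) = £567.74.
Total interest on Offer 1 = 72 × £567.74 − £35,000 = £5,877.28.
Offer 2: at 11.24% the monthly rate is 0.0093667, so the payment is 35,000 × 0.0093667 / (1 − 1.0093667^−60) = £765.18.
Total interest on Offer 2 = 60 × £765.18 − £35,000 = £10,910.80.
Offer 1 is lower by £5,033.52.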